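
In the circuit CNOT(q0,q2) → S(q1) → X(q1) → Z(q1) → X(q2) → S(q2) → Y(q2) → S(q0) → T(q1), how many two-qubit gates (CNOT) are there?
1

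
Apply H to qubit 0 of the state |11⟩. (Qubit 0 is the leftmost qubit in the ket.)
1/√2|01⟩ - 1/√2|11⟩

H on qubit 0 mixes each pair of kets that differ only in qubit 0: amplitudes (a, b) of (|…0…⟩, |…1…⟩) become ((a + b)/√2, (a − b)/√2). Kets absent from the input have amplitude 0.
(|01⟩, |11⟩): (a, b) = (0, 1) → (1/√2, -1/√2)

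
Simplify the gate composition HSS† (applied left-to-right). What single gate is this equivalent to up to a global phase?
H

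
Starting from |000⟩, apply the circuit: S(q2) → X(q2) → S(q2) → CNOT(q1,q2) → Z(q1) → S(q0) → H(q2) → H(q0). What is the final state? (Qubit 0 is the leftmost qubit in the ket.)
(1/2)i|000⟩ - (1/2)i|001⟩ + (1/2)i|100⟩ - (1/2)i|101⟩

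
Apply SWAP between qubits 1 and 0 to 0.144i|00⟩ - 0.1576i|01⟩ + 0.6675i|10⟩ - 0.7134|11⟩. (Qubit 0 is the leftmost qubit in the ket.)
0.144i|00⟩ + 0.6675i|01⟩ - 0.1576i|10⟩ - 0.7134|11⟩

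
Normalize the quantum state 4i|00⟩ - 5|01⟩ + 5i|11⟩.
0.4924i|00⟩ - 0.6155|01⟩ + 0.6155i|11⟩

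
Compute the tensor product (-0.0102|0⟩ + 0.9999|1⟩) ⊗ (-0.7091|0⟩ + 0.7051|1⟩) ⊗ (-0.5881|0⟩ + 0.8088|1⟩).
-0.004254|000⟩ + 0.00585|001⟩ + 0.00423|010⟩ - 0.005817|011⟩ + 0.417|100⟩ - 0.5735|101⟩ - 0.4146|110⟩ + 0.5702|111⟩

amp(|b₁b₂…⟩) = product of the factor amplitudes for bits b₁, b₂, …; only kets whose every factor amplitude is nonzero survive.
|000⟩: (-0.0102)(-0.7091)(-0.5881) = -0.004254
|001⟩: (-0.0102)(-0.7091)(0.8088) = 0.00585
|010⟩: (-0.0102)(0.7051)(-0.5881) = 0.00423
|011⟩: (-0.0102)(0.7051)(0.8088) = -0.005817
|100⟩: (0.9999)(-0.7091)(-0.5881) = 0.417
|101⟩: (0.9999)(-0.7091)(0.8088) = -0.5735
|110⟩: (0.9999)(0.7051)(-0.5881) = -0.4146
|111⟩: (0.9999)(0.7051)(0.8088) = 0.5702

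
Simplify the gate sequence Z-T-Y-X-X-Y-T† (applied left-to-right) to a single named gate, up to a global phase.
Z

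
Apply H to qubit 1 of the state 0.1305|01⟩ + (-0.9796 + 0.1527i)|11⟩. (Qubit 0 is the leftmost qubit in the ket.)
0.09228|00⟩ - 0.09228|01⟩ + (-0.6927 + 0.108i)|10⟩ + (0.6927 - 0.108i)|11⟩

H on qubit 1 mixes each pair of kets that differ only in qubit 1: amplitudes (a, b) of (|…0…⟩, |…1…⟩) become ((a + b)/√2, (a − b)/√2). Kets absent from the input have amplitude 0.
(|00⟩, |01⟩): (a, b) = (0, 0.1305) → (0.09228, -0.09228)
(|10⟩, |11⟩): (a, b) = (0, (-0.9796 + 0.1527i)) → ((-0.6927 + 0.108i), (0.6927 - 0.108i))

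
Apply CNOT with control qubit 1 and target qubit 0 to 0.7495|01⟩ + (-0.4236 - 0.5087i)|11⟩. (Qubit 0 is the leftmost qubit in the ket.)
(-0.4236 - 0.5087i)|01⟩ + 0.7495|11⟩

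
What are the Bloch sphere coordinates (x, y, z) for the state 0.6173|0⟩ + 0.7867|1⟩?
(0.9713, 0, -0.2378)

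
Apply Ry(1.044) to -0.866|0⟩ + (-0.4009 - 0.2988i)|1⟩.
(-0.5508 + 0.149i)|0⟩ + (-0.7793 - 0.259i)|1⟩

Ry(1.044) = [[cos(θ/2), −sin(θ/2)], [sin(θ/2), cos(θ/2)]]; θ = 1.044, cos(θ/2) ≈ 0.866824, sin(θ/2) ≈ 0.498615.
With a = amp(|0⟩) = -0.866 and b = amp(|1⟩) = (-0.4009 - 0.2988i):
new amp(|0⟩) = (0.866824)·a + (-0.498615)·b = (-0.5508 + 0.149i)
new amp(|1⟩) = (0.498615)·a + (0.866824)·b = (-0.7793 - 0.259i)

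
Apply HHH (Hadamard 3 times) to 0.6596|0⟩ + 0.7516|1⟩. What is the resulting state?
0.9979|0⟩ - 0.06505|1⟩

H² = I, so H^3 = H: a single Hadamard. With (a, b) = (0.6596, 0.7516), H gives ((a + b)/√2, (a − b)/√2) = (0.9979, -0.06505).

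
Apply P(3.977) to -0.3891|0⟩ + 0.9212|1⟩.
-0.3891|0⟩ + (-0.618 - 0.6831i)|1⟩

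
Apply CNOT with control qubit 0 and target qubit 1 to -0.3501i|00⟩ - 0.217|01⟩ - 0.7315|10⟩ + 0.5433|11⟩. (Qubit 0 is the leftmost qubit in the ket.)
-0.3501i|00⟩ - 0.217|01⟩ + 0.5433|10⟩ - 0.7315|11⟩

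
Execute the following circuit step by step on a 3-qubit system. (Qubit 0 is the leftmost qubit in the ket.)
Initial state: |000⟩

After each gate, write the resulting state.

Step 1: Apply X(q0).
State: |100⟩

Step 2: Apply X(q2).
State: |101⟩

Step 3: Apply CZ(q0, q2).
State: -|101⟩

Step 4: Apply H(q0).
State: -1/√2|001⟩ + 1/√2|101⟩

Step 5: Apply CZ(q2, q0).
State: -1/√2|001⟩ - 1/√2|101⟩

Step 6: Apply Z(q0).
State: -1/√2|001⟩ + 1/√2|101⟩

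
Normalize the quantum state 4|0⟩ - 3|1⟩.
0.8|0⟩ - 0.6|1⟩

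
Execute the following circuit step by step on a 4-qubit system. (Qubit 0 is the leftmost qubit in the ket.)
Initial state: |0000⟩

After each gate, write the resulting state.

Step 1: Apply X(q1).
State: |0100⟩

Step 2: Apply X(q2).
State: |0110⟩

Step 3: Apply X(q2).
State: |0100⟩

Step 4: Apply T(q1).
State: (1/√2 + (1/√2)i)|0100⟩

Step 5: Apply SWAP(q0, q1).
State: (1/√2 + (1/√2)i)|1000⟩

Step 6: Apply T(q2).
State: (1/√2 + (1/√2)i)|1000⟩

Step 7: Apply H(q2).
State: (1/2 + (1/2)i)|1000⟩ + (1/2 + (1/2)i)|1010⟩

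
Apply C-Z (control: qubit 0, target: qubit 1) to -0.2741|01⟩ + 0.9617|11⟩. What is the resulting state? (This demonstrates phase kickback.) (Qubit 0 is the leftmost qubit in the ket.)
-0.2741|01⟩ - 0.9617|11⟩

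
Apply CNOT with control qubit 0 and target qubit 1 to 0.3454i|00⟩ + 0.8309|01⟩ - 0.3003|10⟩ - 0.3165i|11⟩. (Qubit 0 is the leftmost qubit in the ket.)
0.3454i|00⟩ + 0.8309|01⟩ - 0.3165i|10⟩ - 0.3003|11⟩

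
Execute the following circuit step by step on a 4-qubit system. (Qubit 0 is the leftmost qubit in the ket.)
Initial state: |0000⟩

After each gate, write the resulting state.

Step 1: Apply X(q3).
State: |0001⟩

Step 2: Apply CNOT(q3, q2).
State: |0011⟩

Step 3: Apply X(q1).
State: |0111⟩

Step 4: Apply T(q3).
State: (1/√2 + (1/√2)i)|0111⟩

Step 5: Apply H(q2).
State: (1/2 + (1/2)i)|0101⟩ + (-1/2 - (1/2)i)|0111⟩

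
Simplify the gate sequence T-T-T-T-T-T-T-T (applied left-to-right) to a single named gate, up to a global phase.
I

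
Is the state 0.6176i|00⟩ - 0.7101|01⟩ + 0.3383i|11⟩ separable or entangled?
Entangled

Writing the state as a|00⟩ + b|01⟩ + c|10⟩ + d|11⟩, it is a product state iff ad − bc = 0.
Here (a, b, c, d) = (0.6176i, -0.7101, 0, 0.3383i): ad − bc = (0.6176i)(0.3383i) − (-0.7101)(0) = -0.2089 ≠ 0, so the state is entangled.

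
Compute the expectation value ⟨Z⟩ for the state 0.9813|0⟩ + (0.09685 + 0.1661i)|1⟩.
0.926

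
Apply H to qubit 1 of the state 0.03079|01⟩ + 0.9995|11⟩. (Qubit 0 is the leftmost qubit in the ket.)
0.02177|00⟩ - 0.02177|01⟩ + 0.7068|10⟩ - 0.7068|11⟩

H on qubit 1 mixes each pair of kets that differ only in qubit 1: amplitudes (a, b) of (|…0…⟩, |…1…⟩) become ((a + b)/√2, (a − b)/√2). Kets absent from the input have amplitude 0.
(|00⟩, |01⟩): (a, b) = (0, 0.03079) → (0.02177, -0.02177)
(|10⟩, |11⟩): (a, b) = (0, 0.9995) → (0.7068, -0.7068)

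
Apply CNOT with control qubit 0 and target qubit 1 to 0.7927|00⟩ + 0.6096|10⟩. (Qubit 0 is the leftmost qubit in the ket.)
0.7927|00⟩ + 0.6096|11⟩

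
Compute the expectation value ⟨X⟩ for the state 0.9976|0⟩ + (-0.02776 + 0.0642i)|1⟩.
-0.05539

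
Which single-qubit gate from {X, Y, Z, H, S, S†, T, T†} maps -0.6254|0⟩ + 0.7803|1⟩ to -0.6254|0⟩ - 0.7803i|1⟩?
S†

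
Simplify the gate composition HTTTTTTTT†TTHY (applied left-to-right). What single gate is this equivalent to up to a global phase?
Y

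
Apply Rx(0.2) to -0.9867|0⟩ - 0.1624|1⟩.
(-0.9818 + 0.01621i)|0⟩ + (-0.1616 + 0.09851i)|1⟩

Rx(0.2) = [[cos(θ/2), −i·sin(θ/2)], [−i·sin(θ/2), cos(θ/2)]]; θ = 0.2, cos(θ/2) ≈ 0.995004, sin(θ/2) ≈ 0.0998334.
With a = amp(|0⟩) = -0.9867 and b = amp(|1⟩) = -0.1624:
new amp(|0⟩) = (0.995004)·a + (-0.0998334i)·b = (-0.9818 + 0.01621i)
new amp(|1⟩) = (-0.0998334i)·a + (0.995004)·b = (-0.1616 + 0.09851i)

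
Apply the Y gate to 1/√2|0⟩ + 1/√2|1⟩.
-(1/√2)i|0⟩ + (1/√2)i|1⟩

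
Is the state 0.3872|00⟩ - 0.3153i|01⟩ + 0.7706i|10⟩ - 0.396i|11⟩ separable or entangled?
Entangled

Writing the state as a|00⟩ + b|01⟩ + c|10⟩ + d|11⟩, it is a product state iff ad − bc = 0.
Here (a, b, c, d) = (0.3872, -0.3153i, 0.7706i, -0.396i): ad − bc = (0.3872)(-0.396i) − (-0.3153i)(0.7706i) = (-0.243 - 0.1533i) ≠ 0, so the state is entangled.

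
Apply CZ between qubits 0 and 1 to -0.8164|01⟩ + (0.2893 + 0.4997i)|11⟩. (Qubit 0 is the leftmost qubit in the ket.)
-0.8164|01⟩ + (-0.2893 - 0.4997i)|11⟩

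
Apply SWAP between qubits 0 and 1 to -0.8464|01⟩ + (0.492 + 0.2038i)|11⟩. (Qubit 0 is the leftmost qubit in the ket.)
-0.8464|10⟩ + (0.492 + 0.2038i)|11⟩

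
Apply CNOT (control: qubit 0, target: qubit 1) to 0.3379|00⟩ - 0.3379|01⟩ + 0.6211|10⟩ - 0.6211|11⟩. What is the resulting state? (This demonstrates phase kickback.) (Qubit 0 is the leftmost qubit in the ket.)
0.3379|00⟩ - 0.3379|01⟩ - 0.6211|10⟩ + 0.6211|11⟩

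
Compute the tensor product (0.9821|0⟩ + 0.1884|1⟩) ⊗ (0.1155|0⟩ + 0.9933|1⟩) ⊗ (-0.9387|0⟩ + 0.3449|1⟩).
-0.1065|000⟩ + 0.03912|001⟩ - 0.9157|010⟩ + 0.3365|011⟩ - 0.02043|100⟩ + 0.007505|101⟩ - 0.1757|110⟩ + 0.06454|111⟩

amp(|b₁b₂…⟩) = product of the factor amplitudes for bits b₁, b₂, …; only kets whose every factor amplitude is nonzero survive.
|000⟩: (0.9821)(0.1155)(-0.9387) = -0.1065
|001⟩: (0.9821)(0.1155)(0.3449) = 0.03912
|010⟩: (0.9821)(0.9933)(-0.9387) = -0.9157
|011⟩: (0.9821)(0.9933)(0.3449) = 0.3365
|100⟩: (0.1884)(0.1155)(-0.9387) = -0.02043
|101⟩: (0.1884)(0.1155)(0.3449) = 0.007505
|110⟩: (0.1884)(0.9933)(-0.9387) = -0.1757
|111⟩: (0.1884)(0.9933)(0.3449) = 0.06454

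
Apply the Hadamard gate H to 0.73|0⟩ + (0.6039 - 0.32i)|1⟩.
(0.9432 - 0.2263i)|0⟩ + (0.08917 + 0.2263i)|1⟩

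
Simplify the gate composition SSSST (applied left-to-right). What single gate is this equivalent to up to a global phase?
T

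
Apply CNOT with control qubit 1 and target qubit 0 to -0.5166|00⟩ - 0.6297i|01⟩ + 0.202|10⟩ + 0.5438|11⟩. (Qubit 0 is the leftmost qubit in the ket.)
-0.5166|00⟩ + 0.5438|01⟩ + 0.202|10⟩ - 0.6297i|11⟩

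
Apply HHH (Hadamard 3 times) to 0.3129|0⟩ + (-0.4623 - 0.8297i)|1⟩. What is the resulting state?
(-0.1056 - 0.5867i)|0⟩ + (0.5481 + 0.5867i)|1⟩

H² = I, so H^3 = H: a single Hadamard. With (a, b) = (0.3129, (-0.4623 - 0.8297i)), H gives ((a + b)/√2, (a − b)/√2) = ((-0.1056 - 0.5867i), (0.5481 + 0.5867i)).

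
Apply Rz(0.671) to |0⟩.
(0.9442 - 0.3292i)|0⟩

Rz(0.671) = [[e^(−iθ/2), 0], [0, e^(iθ/2)]] with e^(±iθ/2) = cos(θ/2) ± i·sin(θ/2); θ = 0.671, cos(θ/2) ≈ 0.944246, sin(θ/2) ≈ 0.329241.
With a = amp(|0⟩) = 1 and b = amp(|1⟩) = 0:
new amp(|0⟩) = (0.944246 - 0.329241i)·a = (0.9442 - 0.3292i)
new amp(|1⟩) = (0.944246 + 0.329241i)·b = 0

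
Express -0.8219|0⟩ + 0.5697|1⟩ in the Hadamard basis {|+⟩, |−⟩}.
-0.1783|+⟩ - 0.984|−⟩

With |ψ⟩ = α|0⟩ + β|1⟩, the Hadamard-basis coefficients are ⟨+|ψ⟩ = (α + β)/√2 and ⟨−|ψ⟩ = (α − β)/√2.
Here α = -0.8219, β = 0.5697: (α + β)/√2 = -0.1783, (α − β)/√2 = -0.984.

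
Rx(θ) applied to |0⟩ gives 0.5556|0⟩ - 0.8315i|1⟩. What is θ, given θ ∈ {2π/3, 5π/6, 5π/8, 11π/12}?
5π/8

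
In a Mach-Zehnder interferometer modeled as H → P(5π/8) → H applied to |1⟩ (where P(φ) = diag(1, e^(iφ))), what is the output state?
(0.6913 - 0.4619i)|0⟩ + (0.3087 + 0.4619i)|1⟩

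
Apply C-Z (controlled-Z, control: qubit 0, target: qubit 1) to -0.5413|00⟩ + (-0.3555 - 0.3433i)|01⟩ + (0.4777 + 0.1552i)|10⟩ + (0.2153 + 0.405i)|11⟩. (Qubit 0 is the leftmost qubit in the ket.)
-0.5413|00⟩ + (-0.3555 - 0.3433i)|01⟩ + (0.4777 + 0.1552i)|10⟩ + (-0.2153 - 0.405i)|11⟩

C-Z leaves the control-|0⟩ kets |00⟩, |01⟩ unchanged and applies Z to qubit 1 on the control-|1⟩ pair (|10⟩, |11⟩).
Z = [[1, 0], [0, -1]].
With a = amp(|10⟩) = (0.4777 + 0.1552i) and b = amp(|11⟩) = (0.2153 + 0.405i):
new amp(|10⟩) = (1)·a = (0.4777 + 0.1552i)
new amp(|11⟩) = (-1)·b = (-0.2153 - 0.405i)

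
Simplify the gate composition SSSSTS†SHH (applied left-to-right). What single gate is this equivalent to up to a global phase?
T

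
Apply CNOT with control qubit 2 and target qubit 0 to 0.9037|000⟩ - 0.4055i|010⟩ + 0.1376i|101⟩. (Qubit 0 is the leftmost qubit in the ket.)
0.9037|000⟩ + 0.1376i|001⟩ - 0.4055i|010⟩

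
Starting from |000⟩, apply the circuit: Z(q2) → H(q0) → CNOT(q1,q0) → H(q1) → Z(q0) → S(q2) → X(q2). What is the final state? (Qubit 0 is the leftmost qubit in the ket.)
1/2|001⟩ + 1/2|011⟩ - 1/2|101⟩ - 1/2|111⟩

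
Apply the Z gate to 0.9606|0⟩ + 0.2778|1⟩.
0.9606|0⟩ - 0.2778|1⟩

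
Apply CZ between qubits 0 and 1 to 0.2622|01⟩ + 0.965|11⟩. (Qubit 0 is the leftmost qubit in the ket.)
0.2622|01⟩ - 0.965|11⟩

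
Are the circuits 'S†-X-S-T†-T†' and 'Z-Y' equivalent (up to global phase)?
No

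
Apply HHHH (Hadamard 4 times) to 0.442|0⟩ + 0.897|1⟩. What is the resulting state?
0.442|0⟩ + 0.897|1⟩

H² = I, so an even number of Hadamards cancels: H^4 = I and the state is unchanged.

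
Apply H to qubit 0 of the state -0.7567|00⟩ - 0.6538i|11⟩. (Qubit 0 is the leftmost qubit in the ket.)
-0.5351|00⟩ - 0.4623i|01⟩ - 0.5351|10⟩ + 0.4623i|11⟩

H on qubit 0 mixes each pair of kets that differ only in qubit 0: amplitudes (a, b) of (|…0…⟩, |…1…⟩) become ((a + b)/√2, (a − b)/√2). Kets absent from the input have amplitude 0.
(|00⟩, |10⟩): (a, b) = (-0.7567, 0) → (-0.5351, -0.5351)
(|01⟩, |11⟩): (a, b) = (0, -0.6538i) → (-0.4623i, 0.4623i)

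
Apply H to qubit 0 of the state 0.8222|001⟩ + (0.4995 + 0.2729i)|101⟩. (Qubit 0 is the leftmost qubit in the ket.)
(0.9346 + 0.193i)|001⟩ + (0.2282 - 0.193i)|101⟩

H on qubit 0 mixes each pair of kets that differ only in qubit 0: amplitudes (a, b) of (|…0…⟩, |…1…⟩) become ((a + b)/√2, (a − b)/√2). Kets absent from the input have amplitude 0.
(|001⟩, |101⟩): (a, b) = (0.8222, (0.4995 + 0.2729i)) → ((0.9346 + 0.193i), (0.2282 - 0.193i))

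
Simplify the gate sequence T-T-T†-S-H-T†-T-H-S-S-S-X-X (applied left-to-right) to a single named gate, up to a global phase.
T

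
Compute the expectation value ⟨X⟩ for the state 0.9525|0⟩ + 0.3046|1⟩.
0.5803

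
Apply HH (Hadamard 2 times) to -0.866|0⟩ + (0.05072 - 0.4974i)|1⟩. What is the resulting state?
-0.866|0⟩ + (0.05072 - 0.4974i)|1⟩

H² = I, so an even number of Hadamards cancels: H^2 = I and the state is unchanged.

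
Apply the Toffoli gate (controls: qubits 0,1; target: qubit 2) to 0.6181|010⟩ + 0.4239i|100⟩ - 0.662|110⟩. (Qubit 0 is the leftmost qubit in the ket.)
0.6181|010⟩ + 0.4239i|100⟩ - 0.662|111⟩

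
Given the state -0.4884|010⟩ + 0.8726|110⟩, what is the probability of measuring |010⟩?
0.2385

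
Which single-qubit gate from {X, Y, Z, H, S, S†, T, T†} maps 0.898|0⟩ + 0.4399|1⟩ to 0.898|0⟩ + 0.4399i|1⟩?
S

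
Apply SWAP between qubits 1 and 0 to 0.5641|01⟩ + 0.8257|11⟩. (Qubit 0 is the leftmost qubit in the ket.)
0.5641|10⟩ + 0.8257|11⟩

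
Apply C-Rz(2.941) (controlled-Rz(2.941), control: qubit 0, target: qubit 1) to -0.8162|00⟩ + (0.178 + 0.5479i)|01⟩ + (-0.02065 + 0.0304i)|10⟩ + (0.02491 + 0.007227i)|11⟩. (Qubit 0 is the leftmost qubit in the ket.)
-0.8162|00⟩ + (0.178 + 0.5479i)|01⟩ + (0.02818 + 0.02359i)|10⟩ + (-0.004696 + 0.02551i)|11⟩

C-Rz(2.941) leaves the control-|0⟩ kets |00⟩, |01⟩ unchanged and applies Rz(2.941) to qubit 1 on the control-|1⟩ pair (|10⟩, |11⟩).
Rz(2.941) = [[e^(−iθ/2), 0], [0, e^(iθ/2)]] with e^(±iθ/2) = cos(θ/2) ± i·sin(θ/2); θ = 2.941, cos(θ/2) ≈ 0.100128, sin(θ/2) ≈ 0.994975.
With a = amp(|10⟩) = (-0.02065 + 0.0304i) and b = amp(|11⟩) = (0.02491 + 0.007227i):
new amp(|10⟩) = (0.100128 - 0.994975i)·a = (0.02818 + 0.02359i)
new amp(|11⟩) = (0.100128 + 0.994975i)·b = (-0.004696 + 0.02551i)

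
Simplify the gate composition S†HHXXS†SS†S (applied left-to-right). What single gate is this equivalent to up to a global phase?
S†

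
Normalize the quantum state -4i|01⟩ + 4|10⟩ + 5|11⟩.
-0.5298i|01⟩ + 0.5298|10⟩ + 0.6623|11⟩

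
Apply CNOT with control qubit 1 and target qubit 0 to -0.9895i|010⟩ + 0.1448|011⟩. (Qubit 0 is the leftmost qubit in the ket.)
-0.9895i|110⟩ + 0.1448|111⟩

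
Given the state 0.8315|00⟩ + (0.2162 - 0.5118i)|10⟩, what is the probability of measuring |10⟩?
0.3087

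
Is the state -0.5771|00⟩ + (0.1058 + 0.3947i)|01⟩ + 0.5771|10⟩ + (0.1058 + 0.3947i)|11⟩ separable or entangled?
Entangled

Writing the state as a|00⟩ + b|01⟩ + c|10⟩ + d|11⟩, it is a product state iff ad − bc = 0.
Here (a, b, c, d) = (-0.5771, (0.1058 + 0.3947i), 0.5771, (0.1058 + 0.3947i)): ad − bc = (-0.5771)(0.1058 + 0.3947i) − (0.1058 + 0.3947i)(0.5771) = (-0.1221 - 0.4556i) ≠ 0, so the state is entangled.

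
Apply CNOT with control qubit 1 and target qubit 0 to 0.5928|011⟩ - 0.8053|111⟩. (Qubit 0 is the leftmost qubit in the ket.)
-0.8053|011⟩ + 0.5928|111⟩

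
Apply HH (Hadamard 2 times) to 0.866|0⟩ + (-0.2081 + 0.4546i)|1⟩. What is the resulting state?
0.866|0⟩ + (-0.2081 + 0.4546i)|1⟩

H² = I, so an even number of Hadamards cancels: H^2 = I and the state is unchanged.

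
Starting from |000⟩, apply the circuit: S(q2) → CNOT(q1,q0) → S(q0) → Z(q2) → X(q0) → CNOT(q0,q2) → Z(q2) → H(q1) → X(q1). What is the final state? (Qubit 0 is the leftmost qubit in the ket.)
-1/√2|101⟩ - 1/√2|111⟩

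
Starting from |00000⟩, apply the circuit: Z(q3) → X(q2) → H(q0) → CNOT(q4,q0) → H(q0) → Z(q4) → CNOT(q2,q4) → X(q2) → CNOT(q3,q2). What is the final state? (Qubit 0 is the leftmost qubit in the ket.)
|00001⟩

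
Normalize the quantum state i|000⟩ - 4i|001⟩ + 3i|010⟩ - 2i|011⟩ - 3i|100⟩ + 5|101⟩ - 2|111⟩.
0.1213i|000⟩ - 0.4851i|001⟩ + 0.3638i|010⟩ - 0.2425i|011⟩ - 0.3638i|100⟩ + 0.6063|101⟩ - 0.2425|111⟩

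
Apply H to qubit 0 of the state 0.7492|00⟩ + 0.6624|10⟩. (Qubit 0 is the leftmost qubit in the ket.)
0.9982|00⟩ + 0.06138|10⟩

H on qubit 0 mixes each pair of kets that differ only in qubit 0: amplitudes (a, b) of (|…0…⟩, |…1…⟩) become ((a + b)/√2, (a − b)/√2). Kets absent from the input have amplitude 0.
(|00⟩, |10⟩): (a, b) = (0.7492, 0.6624) → (0.9982, 0.06138)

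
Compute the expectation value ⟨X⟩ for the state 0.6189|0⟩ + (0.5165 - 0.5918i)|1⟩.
0.6393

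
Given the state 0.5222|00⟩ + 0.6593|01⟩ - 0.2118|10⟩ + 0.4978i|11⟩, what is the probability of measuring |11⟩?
0.2478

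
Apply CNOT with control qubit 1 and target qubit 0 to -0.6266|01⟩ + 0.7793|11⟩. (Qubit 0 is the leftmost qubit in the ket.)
0.7793|01⟩ - 0.6266|11⟩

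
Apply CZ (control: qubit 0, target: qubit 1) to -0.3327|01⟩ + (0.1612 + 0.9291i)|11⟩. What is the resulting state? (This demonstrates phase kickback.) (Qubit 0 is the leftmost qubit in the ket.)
-0.3327|01⟩ + (-0.1612 - 0.9291i)|11⟩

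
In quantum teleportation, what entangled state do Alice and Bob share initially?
Bell state |Φ+⟩ = (|00⟩ + |11⟩)/√2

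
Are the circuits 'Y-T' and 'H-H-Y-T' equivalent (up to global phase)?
Yes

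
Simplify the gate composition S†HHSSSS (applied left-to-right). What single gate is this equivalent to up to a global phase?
S†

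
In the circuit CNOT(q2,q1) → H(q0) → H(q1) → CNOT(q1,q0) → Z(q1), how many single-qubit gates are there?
3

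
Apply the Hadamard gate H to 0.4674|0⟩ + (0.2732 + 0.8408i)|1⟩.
(0.5237 + 0.5945i)|0⟩ + (0.1373 - 0.5945i)|1⟩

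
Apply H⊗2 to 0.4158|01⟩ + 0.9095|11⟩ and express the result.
0.6627|00⟩ - 0.6627|01⟩ - 0.2469|10⟩ + 0.2469|11⟩

H⊗2 gives amp(|y⟩) = (1/2) Σ_x (−1)^(x·y) amp(|x⟩), where x·y is the number of positions in which both x and y have a 1.
|00⟩: (0.4158 + 0.9095)/2 = 0.6627
|01⟩: (-0.4158 - 0.9095)/2 = -0.6627
|10⟩: (0.4158 - 0.9095)/2 = -0.2469
|11⟩: (-0.4158 + 0.9095)/2 = 0.2469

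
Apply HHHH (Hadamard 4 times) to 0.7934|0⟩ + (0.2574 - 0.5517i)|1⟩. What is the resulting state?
0.7934|0⟩ + (0.2574 - 0.5517i)|1⟩

H² = I, so an even number of Hadamards cancels: H^4 = I and the state is unchanged.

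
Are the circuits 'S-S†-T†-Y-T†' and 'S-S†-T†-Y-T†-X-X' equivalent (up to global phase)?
Yes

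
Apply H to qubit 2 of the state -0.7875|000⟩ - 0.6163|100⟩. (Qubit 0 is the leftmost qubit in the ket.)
-0.5568|000⟩ - 0.5568|001⟩ - 0.4358|100⟩ - 0.4358|101⟩

H on qubit 2 mixes each pair of kets that differ only in qubit 2: amplitudes (a, b) of (|…0…⟩, |…1…⟩) become ((a + b)/√2, (a − b)/√2). Kets absent from the input have amplitude 0.
(|000⟩, |001⟩): (a, b) = (-0.7875, 0) → (-0.5568, -0.5568)
(|100⟩, |101⟩): (a, b) = (-0.6163, 0) → (-0.4358, -0.4358)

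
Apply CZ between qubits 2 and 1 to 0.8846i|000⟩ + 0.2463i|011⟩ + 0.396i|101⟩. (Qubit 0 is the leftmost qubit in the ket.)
0.8846i|000⟩ - 0.2463i|011⟩ + 0.396i|101⟩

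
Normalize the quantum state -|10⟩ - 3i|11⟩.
-0.3162|10⟩ - 0.9487i|11⟩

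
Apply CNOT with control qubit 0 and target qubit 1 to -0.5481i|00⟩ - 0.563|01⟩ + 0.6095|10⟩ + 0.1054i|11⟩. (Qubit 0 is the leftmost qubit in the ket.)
-0.5481i|00⟩ - 0.563|01⟩ + 0.1054i|10⟩ + 0.6095|11⟩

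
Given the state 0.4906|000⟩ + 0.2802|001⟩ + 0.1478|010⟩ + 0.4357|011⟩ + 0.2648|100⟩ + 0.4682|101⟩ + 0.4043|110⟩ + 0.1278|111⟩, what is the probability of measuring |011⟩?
0.1898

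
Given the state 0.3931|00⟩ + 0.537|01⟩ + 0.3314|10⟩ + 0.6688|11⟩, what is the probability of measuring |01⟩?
0.2884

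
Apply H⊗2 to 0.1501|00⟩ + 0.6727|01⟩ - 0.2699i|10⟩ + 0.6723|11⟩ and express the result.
(0.7476 - 0.135i)|00⟩ + (-0.5975 - 0.135i)|01⟩ + (0.07525 + 0.135i)|10⟩ + (0.07485 + 0.135i)|11⟩

H⊗2 gives amp(|y⟩) = (1/2) Σ_x (−1)^(x·y) amp(|x⟩), where x·y is the number of positions in which both x and y have a 1.
|00⟩: (0.1501 + 0.6727 - 0.2699i + 0.6723)/2 = (0.7476 - 0.135i)
|01⟩: (0.1501 - 0.6727 - 0.2699i - 0.6723)/2 = (-0.5975 - 0.135i)
|10⟩: (0.1501 + 0.6727 + 0.2699i - 0.6723)/2 = (0.07525 + 0.135i)
|11⟩: (0.1501 - 0.6727 + 0.2699i + 0.6723)/2 = (0.07485 + 0.135i)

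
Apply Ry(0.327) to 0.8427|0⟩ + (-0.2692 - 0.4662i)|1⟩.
(0.8753 + 0.07588i)|0⟩ + (-0.1284 - 0.46i)|1⟩

Ry(0.327) = [[cos(θ/2), −sin(θ/2)], [sin(θ/2), cos(θ/2)]]; θ = 0.327, cos(θ/2) ≈ 0.986664, sin(θ/2) ≈ 0.162773.
With a = amp(|0⟩) = 0.8427 and b = amp(|1⟩) = (-0.2692 - 0.4662i):
new amp(|0⟩) = (0.986664)·a + (-0.162773)·b = (0.8753 + 0.07588i)
new amp(|1⟩) = (0.162773)·a + (0.986664)·b = (-0.1284 - 0.46i)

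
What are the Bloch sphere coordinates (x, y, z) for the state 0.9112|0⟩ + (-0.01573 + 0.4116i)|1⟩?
(-0.02867, 0.7501, 0.6606)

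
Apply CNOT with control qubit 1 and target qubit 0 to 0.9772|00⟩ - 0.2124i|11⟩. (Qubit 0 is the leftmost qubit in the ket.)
0.9772|00⟩ - 0.2124i|01⟩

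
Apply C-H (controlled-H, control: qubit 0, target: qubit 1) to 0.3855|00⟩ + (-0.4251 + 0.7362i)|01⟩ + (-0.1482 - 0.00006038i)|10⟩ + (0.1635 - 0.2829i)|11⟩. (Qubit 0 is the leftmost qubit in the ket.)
0.3855|00⟩ + (-0.4251 + 0.7362i)|01⟩ + (0.01082 - 0.2001i)|10⟩ + (-0.2204 + 0.2i)|11⟩

C-H leaves the control-|0⟩ kets |00⟩, |01⟩ unchanged and applies H to qubit 1 on the control-|1⟩ pair (|10⟩, |11⟩).
H = [[1/√2, 1/√2], [1/√2, -1/√2]].
With a = amp(|10⟩) = (-0.1482 - 0.00006038i) and b = amp(|11⟩) = (0.1635 - 0.2829i):
new amp(|10⟩) = (1/√2)·a + (1/√2)·b = (0.01082 - 0.2001i)
new amp(|11⟩) = (1/√2)·a + (-1/√2)·b = (-0.2204 + 0.2i)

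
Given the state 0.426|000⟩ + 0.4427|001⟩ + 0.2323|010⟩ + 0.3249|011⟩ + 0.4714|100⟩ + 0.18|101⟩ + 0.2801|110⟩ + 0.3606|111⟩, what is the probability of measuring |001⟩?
0.196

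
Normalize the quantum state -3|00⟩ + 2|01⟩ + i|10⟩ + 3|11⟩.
-0.6255|00⟩ + 0.417|01⟩ + 0.2085i|10⟩ + 0.6255|11⟩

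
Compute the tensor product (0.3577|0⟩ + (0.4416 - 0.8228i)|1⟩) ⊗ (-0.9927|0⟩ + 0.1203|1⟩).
-0.3551|00⟩ + 0.04303|01⟩ + (-0.4384 + 0.8168i)|10⟩ + (0.05312 - 0.09898i)|11⟩

amp(|b₁b₂…⟩) = product of the factor amplitudes for bits b₁, b₂, …; only kets whose every factor amplitude is nonzero survive.
|00⟩: (0.3577)(-0.9927) = -0.3551
|01⟩: (0.3577)(0.1203) = 0.04303
|10⟩: (0.4416 - 0.8228i)(-0.9927) = (-0.4384 + 0.8168i)
|11⟩: (0.4416 - 0.8228i)(0.1203) = (0.05312 - 0.09898i)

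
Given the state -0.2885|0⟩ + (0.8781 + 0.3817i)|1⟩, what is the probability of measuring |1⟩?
0.9168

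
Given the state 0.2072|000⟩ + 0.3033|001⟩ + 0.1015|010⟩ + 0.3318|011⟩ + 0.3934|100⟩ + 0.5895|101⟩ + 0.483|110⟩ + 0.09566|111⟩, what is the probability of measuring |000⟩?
0.04293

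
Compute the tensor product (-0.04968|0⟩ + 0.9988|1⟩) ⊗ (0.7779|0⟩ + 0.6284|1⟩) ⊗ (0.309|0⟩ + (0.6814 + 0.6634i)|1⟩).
-0.01194|000⟩ + (-0.02633 - 0.02564i)|001⟩ - 0.009647|010⟩ + (-0.02127 - 0.02071i)|011⟩ + 0.2401|100⟩ + (0.5294 + 0.5154i)|101⟩ + 0.1939|110⟩ + (0.4277 + 0.4164i)|111⟩

amp(|b₁b₂…⟩) = product of the factor amplitudes for bits b₁, b₂, …; only kets whose every factor amplitude is nonzero survive.
|000⟩: (-0.04968)(0.7779)(0.309) = -0.01194
|001⟩: (-0.04968)(0.7779)(0.6814 + 0.6634i) = (-0.02633 - 0.02564i)
|010⟩: (-0.04968)(0.6284)(0.309) = -0.009647
|011⟩: (-0.04968)(0.6284)(0.6814 + 0.6634i) = (-0.02127 - 0.02071i)
|100⟩: (0.9988)(0.7779)(0.309) = 0.2401
|101⟩: (0.9988)(0.7779)(0.6814 + 0.6634i) = (0.5294 + 0.5154i)
|110⟩: (0.9988)(0.6284)(0.309) = 0.1939
|111⟩: (0.9988)(0.6284)(0.6814 + 0.6634i) = (0.4277 + 0.4164i)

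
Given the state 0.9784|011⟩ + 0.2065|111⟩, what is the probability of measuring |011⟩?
0.9573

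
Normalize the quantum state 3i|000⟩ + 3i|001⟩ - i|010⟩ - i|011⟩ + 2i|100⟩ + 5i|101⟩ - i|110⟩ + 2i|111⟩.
(1/√6)i|000⟩ + (1/√6)i|001⟩ - 0.1361i|010⟩ - 0.1361i|011⟩ + 0.2722i|100⟩ + 0.6804i|101⟩ - 0.1361i|110⟩ + 0.2722i|111⟩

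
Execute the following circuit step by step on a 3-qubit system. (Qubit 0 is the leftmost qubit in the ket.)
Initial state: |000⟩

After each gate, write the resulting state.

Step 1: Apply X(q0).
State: |100⟩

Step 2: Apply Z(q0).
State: -|100⟩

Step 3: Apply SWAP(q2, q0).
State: -|001⟩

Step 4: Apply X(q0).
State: -|101⟩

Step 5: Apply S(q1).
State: -|101⟩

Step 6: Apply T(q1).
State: -|101⟩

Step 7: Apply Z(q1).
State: -|101⟩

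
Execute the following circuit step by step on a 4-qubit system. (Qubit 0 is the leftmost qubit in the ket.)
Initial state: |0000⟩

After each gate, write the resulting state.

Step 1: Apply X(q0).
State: |1000⟩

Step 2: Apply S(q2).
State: |1000⟩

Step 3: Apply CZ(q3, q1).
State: |1000⟩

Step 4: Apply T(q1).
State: |1000⟩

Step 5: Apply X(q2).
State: |1010⟩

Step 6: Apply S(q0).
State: i|1010⟩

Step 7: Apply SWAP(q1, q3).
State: i|1010⟩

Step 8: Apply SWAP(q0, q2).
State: i|1010⟩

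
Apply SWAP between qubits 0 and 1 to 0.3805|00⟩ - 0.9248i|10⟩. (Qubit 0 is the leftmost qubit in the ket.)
0.3805|00⟩ - 0.9248i|01⟩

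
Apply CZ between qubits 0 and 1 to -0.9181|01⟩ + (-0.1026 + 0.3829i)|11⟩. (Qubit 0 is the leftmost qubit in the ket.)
-0.9181|01⟩ + (0.1026 - 0.3829i)|11⟩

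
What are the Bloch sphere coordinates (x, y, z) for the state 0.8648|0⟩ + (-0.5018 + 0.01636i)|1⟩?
(-0.8679, 0.0283, 0.4958)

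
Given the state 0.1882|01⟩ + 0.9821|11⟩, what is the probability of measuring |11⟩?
0.9645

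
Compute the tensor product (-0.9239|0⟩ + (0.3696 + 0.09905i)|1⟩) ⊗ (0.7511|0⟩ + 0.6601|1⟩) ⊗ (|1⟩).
-0.6939|001⟩ - 0.6099|011⟩ + (0.2776 + 0.0744i)|101⟩ + (0.244 + 0.06538i)|111⟩

amp(|b₁b₂…⟩) = product of the factor amplitudes for bits b₁, b₂, …; only kets whose every factor amplitude is nonzero survive.
|001⟩: (-0.9239)(0.7511)(1) = -0.6939
|011⟩: (-0.9239)(0.6601)(1) = -0.6099
|101⟩: (0.3696 + 0.09905i)(0.7511)(1) = (0.2776 + 0.0744i)
|111⟩: (0.3696 + 0.09905i)(0.6601)(1) = (0.244 + 0.06538i)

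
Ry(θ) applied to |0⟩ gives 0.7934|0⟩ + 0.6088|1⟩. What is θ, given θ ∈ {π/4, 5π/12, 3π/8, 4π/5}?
5π/12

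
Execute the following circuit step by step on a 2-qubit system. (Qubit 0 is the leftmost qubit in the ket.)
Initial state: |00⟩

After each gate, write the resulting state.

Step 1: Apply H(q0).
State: 1/√2|00⟩ + 1/√2|10⟩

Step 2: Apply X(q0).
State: 1/√2|00⟩ + 1/√2|10⟩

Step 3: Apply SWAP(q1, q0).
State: 1/√2|00⟩ + 1/√2|01⟩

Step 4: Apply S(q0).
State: 1/√2|00⟩ + 1/√2|01⟩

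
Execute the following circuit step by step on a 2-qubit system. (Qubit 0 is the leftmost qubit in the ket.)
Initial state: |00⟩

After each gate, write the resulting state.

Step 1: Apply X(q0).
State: |10⟩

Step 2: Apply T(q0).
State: (1/√2 + (1/√2)i)|10⟩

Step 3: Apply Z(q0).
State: (-1/√2 - (1/√2)i)|10⟩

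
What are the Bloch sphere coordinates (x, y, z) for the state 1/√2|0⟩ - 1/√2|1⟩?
(-1, 0, 0)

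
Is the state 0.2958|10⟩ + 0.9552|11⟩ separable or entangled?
Separable

Writing the state as a|00⟩ + b|01⟩ + c|10⟩ + d|11⟩, it is a product state iff ad − bc = 0.
Here (a, b, c, d) = (0, 0, 0.2958, 0.9552): ad − bc = (0)(0.9552) − (0)(0.2958) = 0, so the state is separable.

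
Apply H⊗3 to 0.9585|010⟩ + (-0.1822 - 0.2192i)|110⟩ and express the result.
(0.2745 - 0.0775i)|000⟩ + (0.2745 - 0.0775i)|001⟩ + (-0.2745 + 0.0775i)|010⟩ + (-0.2745 + 0.0775i)|011⟩ + (0.4033 + 0.0775i)|100⟩ + (0.4033 + 0.0775i)|101⟩ + (-0.4033 - 0.0775i)|110⟩ + (-0.4033 - 0.0775i)|111⟩

H⊗3 gives amp(|y⟩) = (1/2√2) Σ_x (−1)^(x·y) amp(|x⟩), where x·y is the number of positions in which both x and y have a 1.
|000⟩: (0.9585 + (-0.1822 - 0.2192i))/(2√2) = (0.2745 - 0.0775i)
|001⟩: (0.9585 + (-0.1822 - 0.2192i))/(2√2) = (0.2745 - 0.0775i)
|010⟩: (-0.9585 - (-0.1822 - 0.2192i))/(2√2) = (-0.2745 + 0.0775i)
|011⟩: (-0.9585 - (-0.1822 - 0.2192i))/(2√2) = (-0.2745 + 0.0775i)
|100⟩: (0.9585 - (-0.1822 - 0.2192i))/(2√2) = (0.4033 + 0.0775i)
|101⟩: (0.9585 - (-0.1822 - 0.2192i))/(2√2) = (0.4033 + 0.0775i)
|110⟩: (-0.9585 + (-0.1822 - 0.2192i))/(2√2) = (-0.4033 - 0.0775i)
|111⟩: (-0.9585 + (-0.1822 - 0.2192i))/(2√2) = (-0.4033 - 0.0775i)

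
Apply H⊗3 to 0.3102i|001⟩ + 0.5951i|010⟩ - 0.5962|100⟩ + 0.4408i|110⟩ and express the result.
(-0.2108 + 0.4759i)|000⟩ + (-0.2108 + 0.2566i)|001⟩ + (-0.2108 - 0.2566i)|010⟩ + (-0.2108 - 0.4759i)|011⟩ + (0.2108 + 0.1642i)|100⟩ + (0.2108 - 0.05512i)|101⟩ + (0.2108 + 0.05512i)|110⟩ + (0.2108 - 0.1642i)|111⟩

H⊗3 gives amp(|y⟩) = (1/2√2) Σ_x (−1)^(x·y) amp(|x⟩), where x·y is the number of positions in which both x and y have a 1.
|000⟩: (0.3102i + 0.5951i - 0.5962 + 0.4408i)/(2√2) = (-0.2108 + 0.4759i)
|001⟩: (-0.3102i + 0.5951i - 0.5962 + 0.4408i)/(2√2) = (-0.2108 + 0.2566i)
|010⟩: (0.3102i - 0.5951i - 0.5962 - 0.4408i)/(2√2) = (-0.2108 - 0.2566i)
|011⟩: (-0.3102i - 0.5951i - 0.5962 - 0.4408i)/(2√2) = (-0.2108 - 0.4759i)
|100⟩: (0.3102i + 0.5951i + 0.5962 - 0.4408i)/(2√2) = (0.2108 + 0.1642i)
|101⟩: (-0.3102i + 0.5951i + 0.5962 - 0.4408i)/(2√2) = (0.2108 - 0.05512i)
|110⟩: (0.3102i - 0.5951i + 0.5962 + 0.4408i)/(2√2) = (0.2108 + 0.05512i)
|111⟩: (-0.3102i - 0.5951i + 0.5962 + 0.4408i)/(2√2) = (0.2108 - 0.1642i)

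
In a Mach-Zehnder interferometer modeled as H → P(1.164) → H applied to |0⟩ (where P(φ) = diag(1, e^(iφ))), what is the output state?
(0.6978 + 0.4592i)|0⟩ + (0.3022 - 0.4592i)|1⟩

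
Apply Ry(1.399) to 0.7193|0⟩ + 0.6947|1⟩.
0.1031|0⟩ + 0.9947|1⟩

Ry(1.399) = [[cos(θ/2), −sin(θ/2)], [sin(θ/2), cos(θ/2)]]; θ = 1.399, cos(θ/2) ≈ 0.765164, sin(θ/2) ≈ 0.643835.
With a = amp(|0⟩) = 0.7193 and b = amp(|1⟩) = 0.6947:
new amp(|0⟩) = (0.765164)·a + (-0.643835)·b = 0.1031
new amp(|1⟩) = (0.643835)·a + (0.765164)·b = 0.9947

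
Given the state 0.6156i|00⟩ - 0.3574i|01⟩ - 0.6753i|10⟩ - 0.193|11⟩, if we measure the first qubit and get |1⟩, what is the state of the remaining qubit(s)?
-0.9615i|0⟩ - 0.2748|1⟩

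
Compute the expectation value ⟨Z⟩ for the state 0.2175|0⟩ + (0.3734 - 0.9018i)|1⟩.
-0.9054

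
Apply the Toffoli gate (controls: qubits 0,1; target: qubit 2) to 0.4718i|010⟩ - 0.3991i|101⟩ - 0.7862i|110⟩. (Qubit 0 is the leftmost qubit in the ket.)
0.4718i|010⟩ - 0.3991i|101⟩ - 0.7862i|111⟩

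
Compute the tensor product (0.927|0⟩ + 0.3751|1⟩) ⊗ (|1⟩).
0.927|01⟩ + 0.3751|11⟩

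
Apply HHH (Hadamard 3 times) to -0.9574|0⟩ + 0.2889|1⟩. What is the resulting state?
-0.4727|0⟩ - 0.8813|1⟩

H² = I, so H^3 = H: a single Hadamard. With (a, b) = (-0.9574, 0.2889), H gives ((a + b)/√2, (a − b)/√2) = (-0.4727, -0.8813).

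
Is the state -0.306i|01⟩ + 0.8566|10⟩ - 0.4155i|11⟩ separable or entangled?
Entangled

Writing the state as a|00⟩ + b|01⟩ + c|10⟩ + d|11⟩, it is a product state iff ad − bc = 0.
Here (a, b, c, d) = (0, -0.306i, 0.8566, -0.4155i): ad − bc = (0)(-0.4155i) − (-0.306i)(0.8566) = 0.2621i ≠ 0, so the state is entangled.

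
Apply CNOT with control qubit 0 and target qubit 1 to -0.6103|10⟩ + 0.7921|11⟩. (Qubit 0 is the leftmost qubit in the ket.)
0.7921|10⟩ - 0.6103|11⟩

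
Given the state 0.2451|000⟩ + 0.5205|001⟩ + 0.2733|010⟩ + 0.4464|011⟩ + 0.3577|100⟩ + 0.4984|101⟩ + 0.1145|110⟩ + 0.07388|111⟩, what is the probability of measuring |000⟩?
0.06007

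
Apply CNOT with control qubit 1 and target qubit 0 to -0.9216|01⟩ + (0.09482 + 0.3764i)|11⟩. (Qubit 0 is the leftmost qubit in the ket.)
(0.09482 + 0.3764i)|01⟩ - 0.9216|11⟩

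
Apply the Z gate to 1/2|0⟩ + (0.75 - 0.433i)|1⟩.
1/2|0⟩ + (-0.75 + 0.433i)|1⟩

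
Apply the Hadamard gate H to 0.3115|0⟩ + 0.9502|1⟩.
0.8922|0⟩ - 0.4516|1⟩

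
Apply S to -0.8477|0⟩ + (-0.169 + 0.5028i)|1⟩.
-0.8477|0⟩ + (-0.5028 - 0.169i)|1⟩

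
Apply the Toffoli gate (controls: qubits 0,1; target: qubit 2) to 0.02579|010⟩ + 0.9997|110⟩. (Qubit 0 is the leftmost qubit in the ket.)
0.02579|010⟩ + 0.9997|111⟩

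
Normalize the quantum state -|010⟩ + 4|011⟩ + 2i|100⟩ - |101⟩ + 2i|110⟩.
-0.1961|010⟩ + 0.7845|011⟩ + 0.3922i|100⟩ - 0.1961|101⟩ + 0.3922i|110⟩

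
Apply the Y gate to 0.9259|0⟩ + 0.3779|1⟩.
-0.3779i|0⟩ + 0.9259i|1⟩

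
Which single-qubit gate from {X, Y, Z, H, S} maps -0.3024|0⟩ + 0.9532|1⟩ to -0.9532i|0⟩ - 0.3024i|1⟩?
Y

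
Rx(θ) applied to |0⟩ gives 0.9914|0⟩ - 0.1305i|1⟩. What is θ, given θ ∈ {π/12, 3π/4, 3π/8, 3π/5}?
π/12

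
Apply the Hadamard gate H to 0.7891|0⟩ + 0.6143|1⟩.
0.9924|0⟩ + 0.1236|1⟩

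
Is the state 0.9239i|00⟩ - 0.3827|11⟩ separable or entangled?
Entangled

Writing the state as a|00⟩ + b|01⟩ + c|10⟩ + d|11⟩, it is a product state iff ad − bc = 0.
Here (a, b, c, d) = (0.9239i, 0, 0, -0.3827): ad − bc = (0.9239i)(-0.3827) − (0)(0) = -0.3536i ≠ 0, so the state is entangled.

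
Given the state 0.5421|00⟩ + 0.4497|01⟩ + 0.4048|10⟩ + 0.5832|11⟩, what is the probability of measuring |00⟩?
0.2939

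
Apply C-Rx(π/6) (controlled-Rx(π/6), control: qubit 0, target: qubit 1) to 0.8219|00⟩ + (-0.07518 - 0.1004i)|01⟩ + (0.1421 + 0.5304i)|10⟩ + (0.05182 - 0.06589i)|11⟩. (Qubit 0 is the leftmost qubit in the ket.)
0.8219|00⟩ + (-0.07518 - 0.1004i)|01⟩ + (0.1202 + 0.4989i)|10⟩ + (0.1873 - 0.1004i)|11⟩

C-Rx(π/6) leaves the control-|0⟩ kets |00⟩, |01⟩ unchanged and applies Rx(π/6) to qubit 1 on the control-|1⟩ pair (|10⟩, |11⟩).
Rx(π/6) = [[cos(θ/2), −i·sin(θ/2)], [−i·sin(θ/2), cos(θ/2)]]; θ = π/6, cos(θ/2) ≈ 0.965926, sin(θ/2) ≈ 0.258819.
With a = amp(|10⟩) = (0.1421 + 0.5304i) and b = amp(|11⟩) = (0.05182 - 0.06589i):
new amp(|10⟩) = (0.965926)·a + (-0.258819i)·b = (0.1202 + 0.4989i)
new amp(|11⟩) = (-0.258819i)·a + (0.965926)·b = (0.1873 - 0.1004i)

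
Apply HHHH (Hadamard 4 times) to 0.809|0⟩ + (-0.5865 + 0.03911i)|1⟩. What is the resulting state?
0.809|0⟩ + (-0.5865 + 0.03911i)|1⟩

H² = I, so an even number of Hadamards cancels: H^4 = I and the state is unchanged.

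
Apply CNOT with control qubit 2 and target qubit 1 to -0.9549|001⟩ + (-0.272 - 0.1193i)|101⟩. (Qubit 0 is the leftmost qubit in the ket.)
-0.9549|011⟩ + (-0.272 - 0.1193i)|111⟩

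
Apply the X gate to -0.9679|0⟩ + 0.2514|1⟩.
0.2514|0⟩ - 0.9679|1⟩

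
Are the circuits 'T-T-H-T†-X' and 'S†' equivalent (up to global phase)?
No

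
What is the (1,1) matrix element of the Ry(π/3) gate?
0.866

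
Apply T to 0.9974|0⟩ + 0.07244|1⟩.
0.9974|0⟩ + (0.05122 + 0.05122i)|1⟩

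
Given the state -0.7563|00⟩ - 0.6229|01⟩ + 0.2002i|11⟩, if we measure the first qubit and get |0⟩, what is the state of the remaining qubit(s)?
-0.7719|0⟩ - 0.6357|1⟩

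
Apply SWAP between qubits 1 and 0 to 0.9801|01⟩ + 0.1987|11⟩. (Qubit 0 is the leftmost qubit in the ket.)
0.9801|10⟩ + 0.1987|11⟩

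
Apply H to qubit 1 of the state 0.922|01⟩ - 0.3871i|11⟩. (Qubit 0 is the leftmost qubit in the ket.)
0.652|00⟩ - 0.652|01⟩ - 0.2737i|10⟩ + 0.2737i|11⟩

H on qubit 1 mixes each pair of kets that differ only in qubit 1: amplitudes (a, b) of (|…0…⟩, |…1…⟩) become ((a + b)/√2, (a − b)/√2). Kets absent from the input have amplitude 0.
(|00⟩, |01⟩): (a, b) = (0, 0.922) → (0.652, -0.652)
(|10⟩, |11⟩): (a, b) = (0, -0.3871i) → (-0.2737i, 0.2737i)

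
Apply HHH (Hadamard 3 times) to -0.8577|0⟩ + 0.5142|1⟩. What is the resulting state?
-0.2429|0⟩ - 0.9701|1⟩

H² = I, so H^3 = H: a single Hadamard. With (a, b) = (-0.8577, 0.5142), H gives ((a + b)/√2, (a − b)/√2) = (-0.2429, -0.9701).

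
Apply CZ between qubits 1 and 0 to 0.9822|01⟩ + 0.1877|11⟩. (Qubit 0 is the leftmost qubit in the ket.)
0.9822|01⟩ - 0.1877|11⟩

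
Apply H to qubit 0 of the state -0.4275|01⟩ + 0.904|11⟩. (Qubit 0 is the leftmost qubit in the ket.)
0.3369|01⟩ - 0.9415|11⟩

H on qubit 0 mixes each pair of kets that differ only in qubit 0: amplitudes (a, b) of (|…0…⟩, |…1…⟩) become ((a + b)/√2, (a − b)/√2). Kets absent from the input have amplitude 0.
(|01⟩, |11⟩): (a, b) = (-0.4275, 0.904) → (0.3369, -0.9415)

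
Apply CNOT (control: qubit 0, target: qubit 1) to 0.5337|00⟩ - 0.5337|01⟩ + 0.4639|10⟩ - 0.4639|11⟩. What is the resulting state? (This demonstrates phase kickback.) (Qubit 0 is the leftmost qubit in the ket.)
0.5337|00⟩ - 0.5337|01⟩ - 0.4639|10⟩ + 0.4639|11⟩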